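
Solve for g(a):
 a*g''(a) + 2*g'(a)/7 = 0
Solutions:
 g(a) = C1 + C2*a^(5/7)


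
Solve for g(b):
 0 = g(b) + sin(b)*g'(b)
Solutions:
 g(b) = C1*sqrt(cos(b) + 1)/sqrt(cos(b) - 1)


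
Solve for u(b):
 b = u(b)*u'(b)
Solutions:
 u(b) = -sqrt(C1 + b^2)
 u(b) = sqrt(C1 + b^2)


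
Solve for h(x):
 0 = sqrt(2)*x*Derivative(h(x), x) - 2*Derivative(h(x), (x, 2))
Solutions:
 h(x) = C1 + C2*erfi(2^(1/4)*x/2)


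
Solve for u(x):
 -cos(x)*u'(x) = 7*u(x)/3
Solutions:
 u(x) = C1*(sin(x) - 1)^(7/6)/(sin(x) + 1)^(7/6)


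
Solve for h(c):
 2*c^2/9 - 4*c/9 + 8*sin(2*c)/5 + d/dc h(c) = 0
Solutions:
 h(c) = C1 - 2*c^3/27 + 2*c^2/9 + 4*cos(2*c)/5


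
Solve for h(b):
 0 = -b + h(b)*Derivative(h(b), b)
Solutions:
 h(b) = -sqrt(C1 + b^2)
 h(b) = sqrt(C1 + b^2)


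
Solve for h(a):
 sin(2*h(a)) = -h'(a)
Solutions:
 h(a) = pi - acos((-C1 - exp(4*a))/(C1 - exp(4*a)))/2
 h(a) = acos((-C1 - exp(4*a))/(C1 - exp(4*a)))/2


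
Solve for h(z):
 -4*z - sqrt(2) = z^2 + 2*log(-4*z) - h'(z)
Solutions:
 h(z) = C1 + z^3/3 + 2*z^2 + 2*z*log(-z) + z*(-2 + sqrt(2) + 4*log(2))


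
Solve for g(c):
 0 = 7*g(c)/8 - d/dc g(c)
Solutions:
 g(c) = C1*exp(7*c/8)


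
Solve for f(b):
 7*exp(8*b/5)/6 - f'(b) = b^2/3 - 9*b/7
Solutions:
 f(b) = C1 - b^3/9 + 9*b^2/14 + 35*exp(8*b/5)/48


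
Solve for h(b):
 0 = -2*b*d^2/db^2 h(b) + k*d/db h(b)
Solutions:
 h(b) = C1 + b^(re(k)/2 + 1)*(C2*sin(log(b)*Abs(im(k))/2) + C3*cos(log(b)*im(k)/2))


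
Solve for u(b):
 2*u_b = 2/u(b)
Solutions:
 u(b) = -sqrt(C1 + 2*b)
 u(b) = sqrt(C1 + 2*b)


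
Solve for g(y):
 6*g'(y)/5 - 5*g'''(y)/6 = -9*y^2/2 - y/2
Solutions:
 g(y) = C1 + C2*exp(-6*y/5) + C3*exp(6*y/5) - 5*y^3/4 - 5*y^2/24 - 125*y/24


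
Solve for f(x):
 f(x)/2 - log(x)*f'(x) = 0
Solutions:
 f(x) = C1*exp(li(x)/2)


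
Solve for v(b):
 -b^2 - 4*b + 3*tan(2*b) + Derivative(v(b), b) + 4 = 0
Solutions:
 v(b) = C1 + b^3/3 + 2*b^2 - 4*b + 3*log(cos(2*b))/2


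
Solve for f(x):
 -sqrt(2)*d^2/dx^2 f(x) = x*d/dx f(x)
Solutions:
 f(x) = C1 + C2*erf(2^(1/4)*x/2)


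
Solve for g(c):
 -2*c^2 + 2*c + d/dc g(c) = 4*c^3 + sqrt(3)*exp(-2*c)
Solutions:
 g(c) = C1 + c^4 + 2*c^3/3 - c^2 - sqrt(3)*exp(-2*c)/2


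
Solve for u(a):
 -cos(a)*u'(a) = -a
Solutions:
 u(a) = C1 + Integral(a/cos(a), a)


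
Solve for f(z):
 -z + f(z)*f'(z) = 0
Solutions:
 f(z) = -sqrt(C1 + z^2)
 f(z) = sqrt(C1 + z^2)


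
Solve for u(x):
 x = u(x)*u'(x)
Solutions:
 u(x) = -sqrt(C1 + x^2)
 u(x) = sqrt(C1 + x^2)


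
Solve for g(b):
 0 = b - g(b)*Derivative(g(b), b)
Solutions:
 g(b) = -sqrt(C1 + b^2)
 g(b) = sqrt(C1 + b^2)


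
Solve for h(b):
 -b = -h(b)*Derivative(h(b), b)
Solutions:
 h(b) = -sqrt(C1 + b^2)
 h(b) = sqrt(C1 + b^2)


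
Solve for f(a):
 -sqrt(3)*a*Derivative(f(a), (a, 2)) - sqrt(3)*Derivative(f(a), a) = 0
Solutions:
 f(a) = C1 + C2*log(a)


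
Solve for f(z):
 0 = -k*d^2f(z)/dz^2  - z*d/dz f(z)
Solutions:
 f(z) = C1 + C2*sqrt(k)*erf(sqrt(2)*z*sqrt(1/k)/2)


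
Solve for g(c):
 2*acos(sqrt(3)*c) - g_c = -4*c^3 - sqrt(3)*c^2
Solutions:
 g(c) = C1 + c^4 + sqrt(3)*c^3/3 + 2*c*acos(sqrt(3)*c) - 2*sqrt(3)*sqrt(1 - 3*c^2)/3


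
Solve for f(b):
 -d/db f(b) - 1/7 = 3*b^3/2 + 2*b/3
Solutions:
 f(b) = C1 - 3*b^4/8 - b^2/3 - b/7


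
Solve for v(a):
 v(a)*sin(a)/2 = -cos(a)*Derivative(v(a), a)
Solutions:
 v(a) = C1*sqrt(cos(a))


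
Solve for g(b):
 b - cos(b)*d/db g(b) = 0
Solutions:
 g(b) = C1 + Integral(b/cos(b), b)


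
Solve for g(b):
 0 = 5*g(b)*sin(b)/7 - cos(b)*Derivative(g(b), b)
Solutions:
 g(b) = C1/cos(b)^(5/7)


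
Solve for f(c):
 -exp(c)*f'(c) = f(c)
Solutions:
 f(c) = C1*exp(exp(-c))


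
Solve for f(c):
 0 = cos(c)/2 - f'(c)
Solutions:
 f(c) = C1 + sin(c)/2


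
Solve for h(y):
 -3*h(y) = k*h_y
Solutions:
 h(y) = C1*exp(-3*y/k)


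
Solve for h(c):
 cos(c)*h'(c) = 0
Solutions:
 h(c) = C1


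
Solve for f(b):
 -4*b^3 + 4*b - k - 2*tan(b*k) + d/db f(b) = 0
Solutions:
 f(b) = C1 + b^4 - 2*b^2 + b*k + 2*Piecewise((-log(cos(b*k))/k, Ne(k, 0)), (0, True))


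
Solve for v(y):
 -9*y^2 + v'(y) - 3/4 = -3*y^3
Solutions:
 v(y) = C1 - 3*y^4/4 + 3*y^3 + 3*y/4


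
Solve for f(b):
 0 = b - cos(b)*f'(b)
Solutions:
 f(b) = C1 + Integral(b/cos(b), b)


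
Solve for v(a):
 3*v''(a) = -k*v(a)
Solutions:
 v(a) = C1*exp(-sqrt(3)*a*sqrt(-k)/3) + C2*exp(sqrt(3)*a*sqrt(-k)/3)


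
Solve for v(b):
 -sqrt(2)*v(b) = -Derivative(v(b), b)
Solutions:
 v(b) = C1*exp(sqrt(2)*b)


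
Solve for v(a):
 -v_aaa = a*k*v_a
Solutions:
 v(a) = C1 + Integral(C2*airyai(a*(-k)^(1/3)) + C3*airybi(a*(-k)^(1/3)), a)


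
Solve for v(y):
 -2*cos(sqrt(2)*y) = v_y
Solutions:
 v(y) = C1 - sqrt(2)*sin(sqrt(2)*y)


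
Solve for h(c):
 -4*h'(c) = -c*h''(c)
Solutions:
 h(c) = C1 + C2*c^5


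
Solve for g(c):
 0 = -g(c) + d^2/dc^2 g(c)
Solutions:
 g(c) = C1*exp(-c) + C2*exp(c)


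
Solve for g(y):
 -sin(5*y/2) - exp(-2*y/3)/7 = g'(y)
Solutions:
 g(y) = C1 + 2*cos(5*y/2)/5 + 3*exp(-2*y/3)/14


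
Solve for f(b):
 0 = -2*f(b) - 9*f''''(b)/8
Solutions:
 f(b) = (C1*sin(sqrt(6)*b/3) + C2*cos(sqrt(6)*b/3))*exp(-sqrt(6)*b/3) + (C3*sin(sqrt(6)*b/3) + C4*cos(sqrt(6)*b/3))*exp(sqrt(6)*b/3)


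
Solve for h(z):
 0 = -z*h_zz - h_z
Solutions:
 h(z) = C1 + C2*log(z)


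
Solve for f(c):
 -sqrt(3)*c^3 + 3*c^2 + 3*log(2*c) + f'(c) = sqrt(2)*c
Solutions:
 f(c) = C1 + sqrt(3)*c^4/4 - c^3 + sqrt(2)*c^2/2 - 3*c*log(c) - c*log(8) + 3*c


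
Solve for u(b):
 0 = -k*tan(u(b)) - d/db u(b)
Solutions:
 u(b) = pi - asin(C1*exp(-b*k))
 u(b) = asin(C1*exp(-b*k))


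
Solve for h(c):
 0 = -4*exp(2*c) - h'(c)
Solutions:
 h(c) = C1 - 2*exp(2*c)


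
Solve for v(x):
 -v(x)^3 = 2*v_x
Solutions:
 v(x) = -sqrt(-1/(C1 - x))
 v(x) = sqrt(-1/(C1 - x))


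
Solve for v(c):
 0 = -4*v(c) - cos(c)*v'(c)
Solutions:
 v(c) = C1*(sin(c)^2 - 2*sin(c) + 1)/(sin(c)^2 + 2*sin(c) + 1)


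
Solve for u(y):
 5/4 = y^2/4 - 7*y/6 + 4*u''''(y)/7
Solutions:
 u(y) = C1 + C2*y + C3*y^2 + C4*y^3 - 7*y^6/5760 + 49*y^5/2880 + 35*y^4/384


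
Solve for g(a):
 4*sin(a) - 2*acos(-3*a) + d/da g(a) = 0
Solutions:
 g(a) = C1 + 2*a*acos(-3*a) + 2*sqrt(1 - 9*a^2)/3 + 4*cos(a)


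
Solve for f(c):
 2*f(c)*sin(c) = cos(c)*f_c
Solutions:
 f(c) = C1/cos(c)^2


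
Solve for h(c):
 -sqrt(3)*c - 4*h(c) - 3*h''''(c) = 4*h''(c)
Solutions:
 h(c) = -sqrt(3)*c/4 + (C1*sin(sqrt(2)*3^(3/4)*c*cos(atan(sqrt(2))/2)/3) + C2*cos(sqrt(2)*3^(3/4)*c*cos(atan(sqrt(2))/2)/3))*exp(-sqrt(2)*3^(3/4)*c*sin(atan(sqrt(2))/2)/3) + (C3*sin(sqrt(2)*3^(3/4)*c*cos(atan(sqrt(2))/2)/3) + C4*cos(sqrt(2)*3^(3/4)*c*cos(atan(sqrt(2))/2)/3))*exp(sqrt(2)*3^(3/4)*c*sin(atan(sqrt(2))/2)/3)


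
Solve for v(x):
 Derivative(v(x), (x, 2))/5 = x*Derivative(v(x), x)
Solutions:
 v(x) = C1 + C2*erfi(sqrt(10)*x/2)


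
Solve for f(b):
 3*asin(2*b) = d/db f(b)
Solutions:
 f(b) = C1 + 3*b*asin(2*b) + 3*sqrt(1 - 4*b^2)/2


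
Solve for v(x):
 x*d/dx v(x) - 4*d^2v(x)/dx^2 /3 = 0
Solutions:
 v(x) = C1 + C2*erfi(sqrt(6)*x/4)


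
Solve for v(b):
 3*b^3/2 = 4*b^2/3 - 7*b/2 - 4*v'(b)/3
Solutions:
 v(b) = C1 - 9*b^4/32 + b^3/3 - 21*b^2/16


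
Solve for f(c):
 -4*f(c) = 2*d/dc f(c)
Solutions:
 f(c) = C1*exp(-2*c)


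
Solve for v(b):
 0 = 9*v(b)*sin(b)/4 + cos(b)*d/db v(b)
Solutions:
 v(b) = C1*cos(b)^(9/4)


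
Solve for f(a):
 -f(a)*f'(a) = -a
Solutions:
 f(a) = -sqrt(C1 + a^2)
 f(a) = sqrt(C1 + a^2)


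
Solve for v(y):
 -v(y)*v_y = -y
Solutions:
 v(y) = -sqrt(C1 + y^2)
 v(y) = sqrt(C1 + y^2)


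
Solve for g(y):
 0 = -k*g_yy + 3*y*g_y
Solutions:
 g(y) = C1 + C2*erf(sqrt(6)*y*sqrt(-1/k)/2)/sqrt(-1/k)


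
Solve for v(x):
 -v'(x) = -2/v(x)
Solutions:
 v(x) = -sqrt(C1 + 4*x)
 v(x) = sqrt(C1 + 4*x)


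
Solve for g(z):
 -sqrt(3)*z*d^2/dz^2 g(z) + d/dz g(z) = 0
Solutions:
 g(z) = C1 + C2*z^(sqrt(3)/3 + 1)


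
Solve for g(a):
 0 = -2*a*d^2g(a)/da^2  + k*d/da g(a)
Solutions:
 g(a) = C1 + a^(re(k)/2 + 1)*(C2*sin(log(a)*Abs(im(k))/2) + C3*cos(log(a)*im(k)/2))


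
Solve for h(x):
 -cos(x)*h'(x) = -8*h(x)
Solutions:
 h(x) = C1*(sin(x)^4 + 4*sin(x)^3 + 6*sin(x)^2 + 4*sin(x) + 1)/(sin(x)^4 - 4*sin(x)^3 + 6*sin(x)^2 - 4*sin(x) + 1)


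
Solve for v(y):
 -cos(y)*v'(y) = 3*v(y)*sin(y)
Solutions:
 v(y) = C1*cos(y)^3


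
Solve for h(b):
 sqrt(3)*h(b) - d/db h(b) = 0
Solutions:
 h(b) = C1*exp(sqrt(3)*b)


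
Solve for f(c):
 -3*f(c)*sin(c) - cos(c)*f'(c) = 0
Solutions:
 f(c) = C1*cos(c)^3


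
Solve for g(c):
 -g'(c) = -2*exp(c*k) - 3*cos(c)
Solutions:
 g(c) = C1 + 3*sin(c) + 2*exp(c*k)/k


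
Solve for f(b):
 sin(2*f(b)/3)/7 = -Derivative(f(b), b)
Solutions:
 b/7 + 3*log(cos(2*f(b)/3) - 1)/4 - 3*log(cos(2*f(b)/3) + 1)/4 = C1


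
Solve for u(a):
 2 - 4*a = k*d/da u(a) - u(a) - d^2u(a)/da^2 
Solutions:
 u(a) = C1*exp(a*(k - sqrt(k^2 - 4))/2) + C2*exp(a*(k + sqrt(k^2 - 4))/2) + 4*a + 4*k - 2


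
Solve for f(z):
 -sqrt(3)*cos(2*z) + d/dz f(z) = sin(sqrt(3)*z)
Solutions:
 f(z) = C1 + sqrt(3)*sin(2*z)/2 - sqrt(3)*cos(sqrt(3)*z)/3


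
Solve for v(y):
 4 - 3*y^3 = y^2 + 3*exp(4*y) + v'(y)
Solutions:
 v(y) = C1 - 3*y^4/4 - y^3/3 + 4*y - 3*exp(4*y)/4


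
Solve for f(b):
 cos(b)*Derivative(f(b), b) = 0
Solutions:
 f(b) = C1


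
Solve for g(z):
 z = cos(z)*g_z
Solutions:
 g(z) = C1 + Integral(z/cos(z), z)


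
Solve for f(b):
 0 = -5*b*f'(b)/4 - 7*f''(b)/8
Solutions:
 f(b) = C1 + C2*erf(sqrt(35)*b/7)


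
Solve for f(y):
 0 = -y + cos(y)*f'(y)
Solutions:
 f(y) = C1 + Integral(y/cos(y), y)


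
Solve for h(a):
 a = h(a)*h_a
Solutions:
 h(a) = -sqrt(C1 + a^2)
 h(a) = sqrt(C1 + a^2)


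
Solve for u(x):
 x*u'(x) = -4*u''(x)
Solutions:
 u(x) = C1 + C2*erf(sqrt(2)*x/4)


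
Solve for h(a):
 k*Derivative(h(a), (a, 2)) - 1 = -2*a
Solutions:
 h(a) = C1 + C2*a - a^3/(3*k) + a^2/(2*k)


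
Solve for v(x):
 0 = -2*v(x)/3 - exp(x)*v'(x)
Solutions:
 v(x) = C1*exp(2*exp(-x)/3)


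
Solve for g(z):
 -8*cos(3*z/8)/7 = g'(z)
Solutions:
 g(z) = C1 - 64*sin(3*z/8)/21


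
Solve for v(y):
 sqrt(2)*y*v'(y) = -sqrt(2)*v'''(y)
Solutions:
 v(y) = C1 + Integral(C2*airyai(-y) + C3*airybi(-y), y)


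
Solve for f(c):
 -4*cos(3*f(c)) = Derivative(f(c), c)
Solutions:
 f(c) = -asin((C1 + exp(24*c))/(C1 - exp(24*c)))/3 + pi/3
 f(c) = asin((C1 + exp(24*c))/(C1 - exp(24*c)))/3


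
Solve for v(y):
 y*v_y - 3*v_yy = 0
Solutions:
 v(y) = C1 + C2*erfi(sqrt(6)*y/6)


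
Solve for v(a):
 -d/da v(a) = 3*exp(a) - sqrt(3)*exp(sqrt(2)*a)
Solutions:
 v(a) = C1 - 3*exp(a) + sqrt(6)*exp(sqrt(2)*a)/2


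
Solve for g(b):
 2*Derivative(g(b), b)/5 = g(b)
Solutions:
 g(b) = C1*exp(5*b/2)


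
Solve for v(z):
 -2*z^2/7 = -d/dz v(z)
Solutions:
 v(z) = C1 + 2*z^3/21


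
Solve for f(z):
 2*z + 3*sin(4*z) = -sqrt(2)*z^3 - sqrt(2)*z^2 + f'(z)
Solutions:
 f(z) = C1 + sqrt(2)*z^4/4 + sqrt(2)*z^3/3 + z^2 - 3*cos(4*z)/4


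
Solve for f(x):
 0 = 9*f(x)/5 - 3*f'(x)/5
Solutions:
 f(x) = C1*exp(3*x)


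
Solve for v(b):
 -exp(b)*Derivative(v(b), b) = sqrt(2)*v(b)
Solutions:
 v(b) = C1*exp(sqrt(2)*exp(-b))


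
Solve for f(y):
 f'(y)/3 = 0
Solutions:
 f(y) = C1


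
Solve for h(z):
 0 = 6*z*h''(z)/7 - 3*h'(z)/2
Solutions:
 h(z) = C1 + C2*z^(11/4)


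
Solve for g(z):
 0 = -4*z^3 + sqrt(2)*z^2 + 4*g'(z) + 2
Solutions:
 g(z) = C1 + z^4/4 - sqrt(2)*z^3/12 - z/2


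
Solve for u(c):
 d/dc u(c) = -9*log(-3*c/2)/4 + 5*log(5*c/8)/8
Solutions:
 u(c) = C1 - 13*c*log(c)/8 + c*(-18*log(3) + 3*log(2) + 5*log(5) + 13 - 18*I*pi)/8


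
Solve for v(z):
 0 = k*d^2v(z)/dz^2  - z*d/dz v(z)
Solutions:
 v(z) = C1 + C2*erf(sqrt(2)*z*sqrt(-1/k)/2)/sqrt(-1/k)


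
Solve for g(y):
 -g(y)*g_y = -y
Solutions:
 g(y) = -sqrt(C1 + y^2)
 g(y) = sqrt(C1 + y^2)


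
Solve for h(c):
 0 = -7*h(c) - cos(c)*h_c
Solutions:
 h(c) = C1*sqrt(sin(c) - 1)*(sin(c)^3 - 3*sin(c)^2 + 3*sin(c) - 1)/(sqrt(sin(c) + 1)*(sin(c)^3 + 3*sin(c)^2 + 3*sin(c) + 1))


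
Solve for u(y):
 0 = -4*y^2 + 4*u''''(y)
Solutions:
 u(y) = C1 + C2*y + C3*y^2 + C4*y^3 + y^6/360


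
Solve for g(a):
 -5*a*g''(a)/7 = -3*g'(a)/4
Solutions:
 g(a) = C1 + C2*a^(41/20)


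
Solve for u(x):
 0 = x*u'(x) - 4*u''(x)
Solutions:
 u(x) = C1 + C2*erfi(sqrt(2)*x/4)


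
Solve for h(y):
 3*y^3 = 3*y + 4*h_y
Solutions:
 h(y) = C1 + 3*y^4/16 - 3*y^2/8


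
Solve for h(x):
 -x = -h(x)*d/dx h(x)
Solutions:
 h(x) = -sqrt(C1 + x^2)
 h(x) = sqrt(C1 + x^2)


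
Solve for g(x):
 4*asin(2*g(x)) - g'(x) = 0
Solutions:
 Integral(1/asin(2*_y), (_y, g(x))) = C1 + 4*x


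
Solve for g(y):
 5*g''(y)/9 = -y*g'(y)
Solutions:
 g(y) = C1 + C2*erf(3*sqrt(10)*y/10)


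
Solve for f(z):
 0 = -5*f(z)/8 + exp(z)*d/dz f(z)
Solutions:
 f(z) = C1*exp(-5*exp(-z)/8)


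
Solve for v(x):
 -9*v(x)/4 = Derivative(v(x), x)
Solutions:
 v(x) = C1*exp(-9*x/4)


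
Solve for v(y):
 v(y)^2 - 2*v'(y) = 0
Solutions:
 v(y) = -2/(C1 + y)


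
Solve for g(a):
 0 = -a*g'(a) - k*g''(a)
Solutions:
 g(a) = C1 + C2*sqrt(k)*erf(sqrt(2)*a*sqrt(1/k)/2)


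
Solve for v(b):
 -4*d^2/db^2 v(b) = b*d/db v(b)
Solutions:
 v(b) = C1 + C2*erf(sqrt(2)*b/4)


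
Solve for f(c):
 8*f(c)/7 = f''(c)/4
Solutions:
 f(c) = C1*exp(-4*sqrt(14)*c/7) + C2*exp(4*sqrt(14)*c/7)


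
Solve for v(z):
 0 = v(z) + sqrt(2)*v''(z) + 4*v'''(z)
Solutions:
 v(z) = C1*exp(z*(-2*sqrt(2) + 2^(2/3)/(sqrt(2) + 108 + sqrt(-2 + (sqrt(2) + 108)^2))^(1/3) + 2^(1/3)*(sqrt(2) + 108 + sqrt(-2 + (sqrt(2) + 108)^2))^(1/3))/24)*sin(2^(1/3)*sqrt(3)*z*(-(sqrt(2) + 108 + sqrt(-2 + (sqrt(2) + 108)^2))^(1/3) + 2^(1/3)/(sqrt(2) + 108 + sqrt(-2 + (sqrt(2) + 108)^2))^(1/3))/24) + C2*exp(z*(-2*sqrt(2) + 2^(2/3)/(sqrt(2) + 108 + sqrt(-2 + (sqrt(2) + 108)^2))^(1/3) + 2^(1/3)*(sqrt(2) + 108 + sqrt(-2 + (sqrt(2) + 108)^2))^(1/3))/24)*cos(2^(1/3)*sqrt(3)*z*(-(sqrt(2) + 108 + sqrt(-2 + (sqrt(2) + 108)^2))^(1/3) + 2^(1/3)/(sqrt(2) + 108 + sqrt(-2 + (sqrt(2) + 108)^2))^(1/3))/24) + C3*exp(-z*(2^(2/3)/(sqrt(2) + 108 + sqrt(-2 + (sqrt(2) + 108)^2))^(1/3) + sqrt(2) + 2^(1/3)*(sqrt(2) + 108 + sqrt(-2 + (sqrt(2) + 108)^2))^(1/3))/12)


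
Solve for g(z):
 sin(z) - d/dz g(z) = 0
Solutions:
 g(z) = C1 - cos(z)


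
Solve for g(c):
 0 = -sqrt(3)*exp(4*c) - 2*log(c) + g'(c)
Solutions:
 g(c) = C1 + 2*c*log(c) - 2*c + sqrt(3)*exp(4*c)/4


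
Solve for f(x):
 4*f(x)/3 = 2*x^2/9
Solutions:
 f(x) = x^2/6


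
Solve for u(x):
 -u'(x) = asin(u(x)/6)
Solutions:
 Integral(1/asin(_y/6), (_y, u(x))) = C1 - x


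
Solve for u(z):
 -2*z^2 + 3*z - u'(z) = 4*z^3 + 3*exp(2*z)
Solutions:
 u(z) = C1 - z^4 - 2*z^3/3 + 3*z^2/2 - 3*exp(2*z)/2


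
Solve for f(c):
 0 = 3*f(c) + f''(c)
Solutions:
 f(c) = C1*sin(sqrt(3)*c) + C2*cos(sqrt(3)*c)


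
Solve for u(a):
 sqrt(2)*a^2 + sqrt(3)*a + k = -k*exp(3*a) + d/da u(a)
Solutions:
 u(a) = C1 + sqrt(2)*a^3/3 + sqrt(3)*a^2/2 + a*k + k*exp(3*a)/3


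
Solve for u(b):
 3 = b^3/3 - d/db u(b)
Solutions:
 u(b) = C1 + b^4/12 - 3*b


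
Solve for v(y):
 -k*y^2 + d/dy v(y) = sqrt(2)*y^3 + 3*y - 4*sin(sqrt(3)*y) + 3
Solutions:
 v(y) = C1 + k*y^3/3 + sqrt(2)*y^4/4 + 3*y^2/2 + 3*y + 4*sqrt(3)*cos(sqrt(3)*y)/3


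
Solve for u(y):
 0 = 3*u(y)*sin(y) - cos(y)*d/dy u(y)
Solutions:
 u(y) = C1/cos(y)^3


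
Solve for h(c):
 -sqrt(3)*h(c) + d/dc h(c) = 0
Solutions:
 h(c) = C1*exp(sqrt(3)*c)


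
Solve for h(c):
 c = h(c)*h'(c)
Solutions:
 h(c) = -sqrt(C1 + c^2)
 h(c) = sqrt(C1 + c^2)


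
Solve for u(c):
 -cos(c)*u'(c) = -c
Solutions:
 u(c) = C1 + Integral(c/cos(c), c)


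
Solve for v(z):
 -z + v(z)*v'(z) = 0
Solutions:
 v(z) = -sqrt(C1 + z^2)
 v(z) = sqrt(C1 + z^2)


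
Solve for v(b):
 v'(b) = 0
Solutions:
 v(b) = C1


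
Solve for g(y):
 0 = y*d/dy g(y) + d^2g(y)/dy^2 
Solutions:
 g(y) = C1 + C2*erf(sqrt(2)*y/2)


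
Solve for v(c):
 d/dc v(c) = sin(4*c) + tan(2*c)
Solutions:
 v(c) = C1 - log(cos(2*c))/2 - cos(4*c)/4


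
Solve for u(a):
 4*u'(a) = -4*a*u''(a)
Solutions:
 u(a) = C1 + C2*log(a)


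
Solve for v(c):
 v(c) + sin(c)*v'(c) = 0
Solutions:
 v(c) = C1*sqrt(cos(c) + 1)/sqrt(cos(c) - 1)


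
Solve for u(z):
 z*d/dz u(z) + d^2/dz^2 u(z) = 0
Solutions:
 u(z) = C1 + C2*erf(sqrt(2)*z/2)


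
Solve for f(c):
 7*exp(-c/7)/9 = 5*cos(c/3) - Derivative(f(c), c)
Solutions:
 f(c) = C1 + 15*sin(c/3) + 49*exp(-c/7)/9


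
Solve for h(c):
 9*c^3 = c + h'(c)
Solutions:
 h(c) = C1 + 9*c^4/4 - c^2/2


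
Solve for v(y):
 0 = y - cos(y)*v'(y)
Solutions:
 v(y) = C1 + Integral(y/cos(y), y)


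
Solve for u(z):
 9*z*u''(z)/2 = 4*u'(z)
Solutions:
 u(z) = C1 + C2*z^(17/9)


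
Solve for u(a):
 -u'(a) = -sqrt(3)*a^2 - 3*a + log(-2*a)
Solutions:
 u(a) = C1 + sqrt(3)*a^3/3 + 3*a^2/2 - a*log(-a) + a*(1 - log(2))


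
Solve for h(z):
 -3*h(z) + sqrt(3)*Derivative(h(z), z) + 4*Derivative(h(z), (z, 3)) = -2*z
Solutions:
 h(z) = C1*exp(-z*(-3^(5/6)/(9 + sqrt(sqrt(3) + 81))^(1/3) + 3^(2/3)*(9 + sqrt(sqrt(3) + 81))^(1/3))/12)*sin(z*(3^(1/3)/(9 + sqrt(sqrt(3) + 81))^(1/3) + 3^(1/6)*(9 + sqrt(sqrt(3) + 81))^(1/3))/4) + C2*exp(-z*(-3^(5/6)/(9 + sqrt(sqrt(3) + 81))^(1/3) + 3^(2/3)*(9 + sqrt(sqrt(3) + 81))^(1/3))/12)*cos(z*(3^(1/3)/(9 + sqrt(sqrt(3) + 81))^(1/3) + 3^(1/6)*(9 + sqrt(sqrt(3) + 81))^(1/3))/4) + C3*exp(z*(-3^(5/6)/(9 + sqrt(sqrt(3) + 81))^(1/3) + 3^(2/3)*(9 + sqrt(sqrt(3) + 81))^(1/3))/6) + 2*z/3 + 2*sqrt(3)/9


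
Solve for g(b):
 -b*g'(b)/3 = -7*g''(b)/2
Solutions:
 g(b) = C1 + C2*erfi(sqrt(21)*b/21)


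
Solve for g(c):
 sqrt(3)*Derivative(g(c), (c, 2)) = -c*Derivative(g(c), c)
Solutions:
 g(c) = C1 + C2*erf(sqrt(2)*3^(3/4)*c/6)


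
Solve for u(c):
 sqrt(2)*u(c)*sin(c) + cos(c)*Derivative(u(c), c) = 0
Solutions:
 u(c) = C1*cos(c)^(sqrt(2))


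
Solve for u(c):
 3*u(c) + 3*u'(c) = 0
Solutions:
 u(c) = C1*exp(-c)


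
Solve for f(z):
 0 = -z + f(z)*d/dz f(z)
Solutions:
 f(z) = -sqrt(C1 + z^2)
 f(z) = sqrt(C1 + z^2)


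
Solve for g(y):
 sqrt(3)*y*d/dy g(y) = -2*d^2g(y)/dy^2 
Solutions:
 g(y) = C1 + C2*erf(3^(1/4)*y/2)


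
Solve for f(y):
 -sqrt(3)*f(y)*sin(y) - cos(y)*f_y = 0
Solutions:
 f(y) = C1*cos(y)^(sqrt(3))


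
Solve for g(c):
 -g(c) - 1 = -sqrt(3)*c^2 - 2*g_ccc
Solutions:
 g(c) = C3*exp(2^(2/3)*c/2) + sqrt(3)*c^2 + (C1*sin(2^(2/3)*sqrt(3)*c/4) + C2*cos(2^(2/3)*sqrt(3)*c/4))*exp(-2^(2/3)*c/4) - 1


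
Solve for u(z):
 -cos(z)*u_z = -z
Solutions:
 u(z) = C1 + Integral(z/cos(z), z)


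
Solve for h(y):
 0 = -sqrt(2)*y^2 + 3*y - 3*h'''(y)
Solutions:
 h(y) = C1 + C2*y + C3*y^2 - sqrt(2)*y^5/180 + y^4/24


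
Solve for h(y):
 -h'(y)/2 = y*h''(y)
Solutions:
 h(y) = C1 + C2*sqrt(y)


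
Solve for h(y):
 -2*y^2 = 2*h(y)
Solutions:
 h(y) = -y^2


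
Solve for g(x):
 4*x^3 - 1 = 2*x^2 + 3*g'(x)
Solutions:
 g(x) = C1 + x^4/3 - 2*x^3/9 - x/3


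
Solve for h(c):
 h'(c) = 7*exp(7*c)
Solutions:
 h(c) = C1 + exp(7*c)


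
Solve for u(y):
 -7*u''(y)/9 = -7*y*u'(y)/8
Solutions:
 u(y) = C1 + C2*erfi(3*y/4)


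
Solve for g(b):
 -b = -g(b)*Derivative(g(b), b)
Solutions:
 g(b) = -sqrt(C1 + b^2)
 g(b) = sqrt(C1 + b^2)


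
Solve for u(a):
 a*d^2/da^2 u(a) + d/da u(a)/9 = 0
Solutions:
 u(a) = C1 + C2*a^(8/9)


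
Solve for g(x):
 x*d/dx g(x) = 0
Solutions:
 g(x) = C1


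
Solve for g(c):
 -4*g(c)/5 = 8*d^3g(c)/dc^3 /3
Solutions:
 g(c) = C3*exp(-10^(2/3)*3^(1/3)*c/10) + (C1*sin(10^(2/3)*3^(5/6)*c/20) + C2*cos(10^(2/3)*3^(5/6)*c/20))*exp(10^(2/3)*3^(1/3)*c/20)


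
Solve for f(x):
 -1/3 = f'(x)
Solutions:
 f(x) = C1 - x/3


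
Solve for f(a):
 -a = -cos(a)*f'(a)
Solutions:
 f(a) = C1 + Integral(a/cos(a), a)


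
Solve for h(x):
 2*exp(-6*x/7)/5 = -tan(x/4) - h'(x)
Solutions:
 h(x) = C1 - 2*log(tan(x/4)^2 + 1) + 7*exp(-6*x/7)/15


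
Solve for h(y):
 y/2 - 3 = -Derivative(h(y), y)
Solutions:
 h(y) = C1 - y^2/4 + 3*y


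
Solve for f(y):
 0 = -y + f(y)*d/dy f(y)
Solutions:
 f(y) = -sqrt(C1 + y^2)
 f(y) = sqrt(C1 + y^2)


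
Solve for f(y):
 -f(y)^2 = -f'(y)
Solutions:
 f(y) = -1/(C1 + y)


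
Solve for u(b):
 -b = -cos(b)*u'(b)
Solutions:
 u(b) = C1 + Integral(b/cos(b), b)


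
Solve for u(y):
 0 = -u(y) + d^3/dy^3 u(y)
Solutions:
 u(y) = C3*exp(y) + (C1*sin(sqrt(3)*y/2) + C2*cos(sqrt(3)*y/2))*exp(-y/2)


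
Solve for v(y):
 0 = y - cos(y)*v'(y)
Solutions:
 v(y) = C1 + Integral(y/cos(y), y)


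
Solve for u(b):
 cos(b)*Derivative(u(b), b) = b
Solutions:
 u(b) = C1 + Integral(b/cos(b), b)


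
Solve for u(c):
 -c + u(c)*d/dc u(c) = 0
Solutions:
 u(c) = -sqrt(C1 + c^2)
 u(c) = sqrt(C1 + c^2)


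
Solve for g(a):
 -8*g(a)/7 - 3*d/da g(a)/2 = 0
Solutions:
 g(a) = C1*exp(-16*a/21)


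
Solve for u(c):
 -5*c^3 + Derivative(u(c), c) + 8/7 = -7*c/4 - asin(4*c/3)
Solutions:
 u(c) = C1 + 5*c^4/4 - 7*c^2/8 - c*asin(4*c/3) - 8*c/7 - sqrt(9 - 16*c^2)/4


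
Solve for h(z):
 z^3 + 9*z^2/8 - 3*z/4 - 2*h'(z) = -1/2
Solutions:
 h(z) = C1 + z^4/8 + 3*z^3/16 - 3*z^2/16 + z/4


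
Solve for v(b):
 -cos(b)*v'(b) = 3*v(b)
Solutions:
 v(b) = C1*(sin(b) - 1)^(3/2)/(sin(b) + 1)^(3/2)


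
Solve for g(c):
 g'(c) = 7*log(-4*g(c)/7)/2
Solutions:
 -2*Integral(1/(log(-_y) - log(7) + 2*log(2)), (_y, g(c)))/7 = C1 - c


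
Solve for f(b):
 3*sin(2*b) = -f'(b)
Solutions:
 f(b) = C1 + 3*cos(2*b)/2


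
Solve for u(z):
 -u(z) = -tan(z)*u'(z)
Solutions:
 u(z) = C1*sin(z)


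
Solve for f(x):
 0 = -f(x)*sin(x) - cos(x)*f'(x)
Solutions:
 f(x) = C1*cos(x)


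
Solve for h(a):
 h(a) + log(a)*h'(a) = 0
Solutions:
 h(a) = C1*exp(-li(a))


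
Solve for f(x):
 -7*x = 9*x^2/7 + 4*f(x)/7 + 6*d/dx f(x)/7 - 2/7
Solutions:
 f(x) = C1*exp(-2*x/3) - 9*x^2/4 - 11*x/2 + 35/4


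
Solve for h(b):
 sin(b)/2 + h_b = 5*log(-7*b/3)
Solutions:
 h(b) = C1 + 5*b*log(-b) - 5*b*log(3) - 5*b + 5*b*log(7) + cos(b)/2


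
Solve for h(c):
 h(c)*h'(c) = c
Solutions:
 h(c) = -sqrt(C1 + c^2)
 h(c) = sqrt(C1 + c^2)


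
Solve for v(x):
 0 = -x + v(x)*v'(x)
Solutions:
 v(x) = -sqrt(C1 + x^2)
 v(x) = sqrt(C1 + x^2)


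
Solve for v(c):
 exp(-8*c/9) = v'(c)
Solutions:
 v(c) = C1 - 9*exp(-8*c/9)/8


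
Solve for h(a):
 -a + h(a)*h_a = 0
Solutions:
 h(a) = -sqrt(C1 + a^2)
 h(a) = sqrt(C1 + a^2)


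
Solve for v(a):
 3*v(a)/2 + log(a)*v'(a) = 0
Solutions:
 v(a) = C1*exp(-3*li(a)/2)


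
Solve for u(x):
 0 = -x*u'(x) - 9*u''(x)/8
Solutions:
 u(x) = C1 + C2*erf(2*x/3)


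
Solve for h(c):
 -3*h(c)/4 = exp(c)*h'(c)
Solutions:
 h(c) = C1*exp(3*exp(-c)/4)


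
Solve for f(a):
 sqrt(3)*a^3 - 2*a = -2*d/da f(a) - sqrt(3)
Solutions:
 f(a) = C1 - sqrt(3)*a^4/8 + a^2/2 - sqrt(3)*a/2


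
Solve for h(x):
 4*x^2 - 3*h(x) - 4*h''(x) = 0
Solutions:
 h(x) = C1*sin(sqrt(3)*x/2) + C2*cos(sqrt(3)*x/2) + 4*x^2/3 - 32/9


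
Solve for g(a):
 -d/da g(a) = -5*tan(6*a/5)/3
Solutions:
 g(a) = C1 - 25*log(cos(6*a/5))/18


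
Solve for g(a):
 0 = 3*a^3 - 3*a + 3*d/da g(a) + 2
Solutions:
 g(a) = C1 - a^4/4 + a^2/2 - 2*a/3


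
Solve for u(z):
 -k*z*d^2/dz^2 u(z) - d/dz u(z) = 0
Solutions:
 u(z) = C1 + z^(((re(k) - 1)*re(k) + im(k)^2)/(re(k)^2 + im(k)^2))*(C2*sin(log(z)*Abs(im(k))/(re(k)^2 + im(k)^2)) + C3*cos(log(z)*im(k)/(re(k)^2 + im(k)^2)))


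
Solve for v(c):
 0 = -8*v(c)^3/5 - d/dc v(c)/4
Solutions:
 v(c) = -sqrt(10)*sqrt(-1/(C1 - 32*c))/2
 v(c) = sqrt(10)*sqrt(-1/(C1 - 32*c))/2


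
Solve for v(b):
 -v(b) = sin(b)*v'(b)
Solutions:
 v(b) = C1*sqrt(cos(b) + 1)/sqrt(cos(b) - 1)


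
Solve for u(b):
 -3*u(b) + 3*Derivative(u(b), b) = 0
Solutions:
 u(b) = C1*exp(b)


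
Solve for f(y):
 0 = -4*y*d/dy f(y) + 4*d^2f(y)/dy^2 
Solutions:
 f(y) = C1 + C2*erfi(sqrt(2)*y/2)


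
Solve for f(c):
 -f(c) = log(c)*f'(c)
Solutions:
 f(c) = C1*exp(-li(c))


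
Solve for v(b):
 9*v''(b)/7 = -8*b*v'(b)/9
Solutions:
 v(b) = C1 + C2*erf(2*sqrt(7)*b/9)


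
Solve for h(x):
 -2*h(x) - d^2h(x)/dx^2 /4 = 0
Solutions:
 h(x) = C1*sin(2*sqrt(2)*x) + C2*cos(2*sqrt(2)*x)


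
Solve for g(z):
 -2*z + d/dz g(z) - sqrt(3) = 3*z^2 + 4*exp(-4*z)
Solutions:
 g(z) = C1 + z^3 + z^2 + sqrt(3)*z - exp(-4*z)


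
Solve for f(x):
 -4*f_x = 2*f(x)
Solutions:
 f(x) = C1*exp(-x/2)


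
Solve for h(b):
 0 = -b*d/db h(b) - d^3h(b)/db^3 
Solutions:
 h(b) = C1 + Integral(C2*airyai(-b) + C3*airybi(-b), b)


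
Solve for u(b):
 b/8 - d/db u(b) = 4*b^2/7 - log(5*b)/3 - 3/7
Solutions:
 u(b) = C1 - 4*b^3/21 + b^2/16 + b*log(b)/3 + 2*b/21 + b*log(5)/3


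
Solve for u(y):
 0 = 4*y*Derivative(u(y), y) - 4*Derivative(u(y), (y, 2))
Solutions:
 u(y) = C1 + C2*erfi(sqrt(2)*y/2)


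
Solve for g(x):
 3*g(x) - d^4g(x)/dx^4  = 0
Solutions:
 g(x) = C1*exp(-3^(1/4)*x) + C2*exp(3^(1/4)*x) + C3*sin(3^(1/4)*x) + C4*cos(3^(1/4)*x)


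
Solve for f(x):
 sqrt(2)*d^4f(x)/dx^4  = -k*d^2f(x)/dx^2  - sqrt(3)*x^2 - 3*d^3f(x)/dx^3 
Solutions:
 f(x) = C1 + C2*x + C3*exp(sqrt(2)*x*(sqrt(-4*sqrt(2)*k + 9) - 3)/4) + C4*exp(-sqrt(2)*x*(sqrt(-4*sqrt(2)*k + 9) + 3)/4) - sqrt(3)*x^4/(12*k) + sqrt(3)*x^3/k^2 + x^2*(sqrt(6) - 9*sqrt(3)/k)/k^2


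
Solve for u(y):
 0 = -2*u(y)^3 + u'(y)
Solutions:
 u(y) = -sqrt(2)*sqrt(-1/(C1 + 2*y))/2
 u(y) = sqrt(2)*sqrt(-1/(C1 + 2*y))/2


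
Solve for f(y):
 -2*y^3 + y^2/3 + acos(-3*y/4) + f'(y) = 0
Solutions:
 f(y) = C1 + y^4/2 - y^3/9 - y*acos(-3*y/4) - sqrt(16 - 9*y^2)/3


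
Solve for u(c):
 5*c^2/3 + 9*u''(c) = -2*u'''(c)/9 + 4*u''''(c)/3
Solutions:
 u(c) = C1 + C2*c + C3*exp(c*(1 - sqrt(973))/12) + C4*exp(c*(1 + sqrt(973))/12) - 5*c^4/324 + 10*c^3/6561 - 4880*c^2/177147


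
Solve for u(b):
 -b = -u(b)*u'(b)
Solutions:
 u(b) = -sqrt(C1 + b^2)
 u(b) = sqrt(C1 + b^2)


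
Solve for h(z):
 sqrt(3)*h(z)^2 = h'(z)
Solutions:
 h(z) = -1/(C1 + sqrt(3)*z)


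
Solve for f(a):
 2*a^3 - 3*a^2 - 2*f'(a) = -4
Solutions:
 f(a) = C1 + a^4/4 - a^3/2 + 2*a


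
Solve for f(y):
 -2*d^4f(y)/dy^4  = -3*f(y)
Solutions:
 f(y) = C1*exp(-2^(3/4)*3^(1/4)*y/2) + C2*exp(2^(3/4)*3^(1/4)*y/2) + C3*sin(2^(3/4)*3^(1/4)*y/2) + C4*cos(2^(3/4)*3^(1/4)*y/2)


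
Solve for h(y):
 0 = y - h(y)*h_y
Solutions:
 h(y) = -sqrt(C1 + y^2)
 h(y) = sqrt(C1 + y^2)


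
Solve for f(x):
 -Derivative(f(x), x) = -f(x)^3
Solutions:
 f(x) = -sqrt(2)*sqrt(-1/(C1 + x))/2
 f(x) = sqrt(2)*sqrt(-1/(C1 + x))/2


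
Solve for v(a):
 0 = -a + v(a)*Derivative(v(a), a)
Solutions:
 v(a) = -sqrt(C1 + a^2)
 v(a) = sqrt(C1 + a^2)


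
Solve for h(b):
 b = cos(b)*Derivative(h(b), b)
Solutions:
 h(b) = C1 + Integral(b/cos(b), b)


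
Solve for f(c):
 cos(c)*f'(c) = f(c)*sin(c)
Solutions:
 f(c) = C1/cos(c)


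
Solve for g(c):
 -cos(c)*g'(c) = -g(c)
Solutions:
 g(c) = C1*sqrt(sin(c) + 1)/sqrt(sin(c) - 1)


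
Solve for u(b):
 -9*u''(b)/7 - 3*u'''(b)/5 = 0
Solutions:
 u(b) = C1 + C2*b + C3*exp(-15*b/7)


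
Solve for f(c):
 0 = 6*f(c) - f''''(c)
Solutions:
 f(c) = C1*exp(-6^(1/4)*c) + C2*exp(6^(1/4)*c) + C3*sin(6^(1/4)*c) + C4*cos(6^(1/4)*c)


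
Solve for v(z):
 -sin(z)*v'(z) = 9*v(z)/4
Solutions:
 v(z) = C1*(cos(z) + 1)^(9/8)/(cos(z) - 1)^(9/8)


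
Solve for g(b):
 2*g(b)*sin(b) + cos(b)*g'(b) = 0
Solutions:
 g(b) = C1*cos(b)^2


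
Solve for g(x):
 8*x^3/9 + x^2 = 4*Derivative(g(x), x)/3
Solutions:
 g(x) = C1 + x^4/6 + x^3/4


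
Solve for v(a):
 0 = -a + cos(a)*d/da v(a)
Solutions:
 v(a) = C1 + Integral(a/cos(a), a)


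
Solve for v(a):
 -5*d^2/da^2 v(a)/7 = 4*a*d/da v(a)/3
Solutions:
 v(a) = C1 + C2*erf(sqrt(210)*a/15)


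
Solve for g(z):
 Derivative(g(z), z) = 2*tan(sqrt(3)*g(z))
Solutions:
 g(z) = sqrt(3)*(pi - asin(C1*exp(2*sqrt(3)*z)))/3
 g(z) = sqrt(3)*asin(C1*exp(2*sqrt(3)*z))/3


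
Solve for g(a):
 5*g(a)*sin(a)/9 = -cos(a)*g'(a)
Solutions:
 g(a) = C1*cos(a)^(5/9)


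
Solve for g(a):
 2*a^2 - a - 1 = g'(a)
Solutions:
 g(a) = C1 + 2*a^3/3 - a^2/2 - a


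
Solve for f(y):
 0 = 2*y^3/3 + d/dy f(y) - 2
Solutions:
 f(y) = C1 - y^4/6 + 2*y


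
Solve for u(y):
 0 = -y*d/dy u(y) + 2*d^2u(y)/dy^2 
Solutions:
 u(y) = C1 + C2*erfi(y/2)


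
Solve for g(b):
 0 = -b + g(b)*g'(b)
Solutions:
 g(b) = -sqrt(C1 + b^2)
 g(b) = sqrt(C1 + b^2)


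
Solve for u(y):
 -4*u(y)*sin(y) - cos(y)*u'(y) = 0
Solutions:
 u(y) = C1*cos(y)^4


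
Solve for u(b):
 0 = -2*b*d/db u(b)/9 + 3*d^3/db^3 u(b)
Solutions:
 u(b) = C1 + Integral(C2*airyai(2^(1/3)*b/3) + C3*airybi(2^(1/3)*b/3), b)


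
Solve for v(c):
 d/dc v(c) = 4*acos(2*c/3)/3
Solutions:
 v(c) = C1 + 4*c*acos(2*c/3)/3 - 2*sqrt(9 - 4*c^2)/3


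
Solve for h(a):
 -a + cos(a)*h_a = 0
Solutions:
 h(a) = C1 + Integral(a/cos(a), a)


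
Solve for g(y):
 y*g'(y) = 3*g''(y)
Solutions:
 g(y) = C1 + C2*erfi(sqrt(6)*y/6)


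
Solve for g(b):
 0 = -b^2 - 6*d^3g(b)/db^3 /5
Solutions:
 g(b) = C1 + C2*b + C3*b^2 - b^5/72


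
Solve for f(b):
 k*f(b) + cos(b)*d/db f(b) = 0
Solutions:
 f(b) = C1*exp(k*(log(sin(b) - 1) - log(sin(b) + 1))/2)


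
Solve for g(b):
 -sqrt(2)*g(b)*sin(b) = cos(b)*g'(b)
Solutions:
 g(b) = C1*cos(b)^(sqrt(2))


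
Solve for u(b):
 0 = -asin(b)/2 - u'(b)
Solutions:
 u(b) = C1 - b*asin(b)/2 - sqrt(1 - b^2)/2


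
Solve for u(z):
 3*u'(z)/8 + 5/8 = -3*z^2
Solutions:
 u(z) = C1 - 8*z^3/3 - 5*z/3


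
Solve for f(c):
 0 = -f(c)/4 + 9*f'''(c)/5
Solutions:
 f(c) = C3*exp(30^(1/3)*c/6) + (C1*sin(10^(1/3)*3^(5/6)*c/12) + C2*cos(10^(1/3)*3^(5/6)*c/12))*exp(-30^(1/3)*c/12)


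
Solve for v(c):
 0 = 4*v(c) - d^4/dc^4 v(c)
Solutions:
 v(c) = C1*exp(-sqrt(2)*c) + C2*exp(sqrt(2)*c) + C3*sin(sqrt(2)*c) + C4*cos(sqrt(2)*c)


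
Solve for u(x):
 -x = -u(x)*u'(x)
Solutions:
 u(x) = -sqrt(C1 + x^2)
 u(x) = sqrt(C1 + x^2)


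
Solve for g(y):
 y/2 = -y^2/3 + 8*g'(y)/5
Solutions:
 g(y) = C1 + 5*y^3/72 + 5*y^2/32


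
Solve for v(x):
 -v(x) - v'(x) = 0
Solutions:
 v(x) = C1*exp(-x)


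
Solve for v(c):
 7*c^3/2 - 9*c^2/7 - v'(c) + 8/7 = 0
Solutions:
 v(c) = C1 + 7*c^4/8 - 3*c^3/7 + 8*c/7


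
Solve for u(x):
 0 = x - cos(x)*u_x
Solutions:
 u(x) = C1 + Integral(x/cos(x), x)


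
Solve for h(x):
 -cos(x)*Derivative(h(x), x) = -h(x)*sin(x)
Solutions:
 h(x) = C1/cos(x)


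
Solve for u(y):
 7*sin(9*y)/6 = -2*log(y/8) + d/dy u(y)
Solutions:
 u(y) = C1 + 2*y*log(y) - 6*y*log(2) - 2*y - 7*cos(9*y)/54


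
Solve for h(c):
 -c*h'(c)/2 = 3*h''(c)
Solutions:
 h(c) = C1 + C2*erf(sqrt(3)*c/6)


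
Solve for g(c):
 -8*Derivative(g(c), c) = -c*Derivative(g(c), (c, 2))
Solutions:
 g(c) = C1 + C2*c^9


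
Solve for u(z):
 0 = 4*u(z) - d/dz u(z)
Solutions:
 u(z) = C1*exp(4*z)


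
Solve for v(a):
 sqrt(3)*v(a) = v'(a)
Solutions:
 v(a) = C1*exp(sqrt(3)*a)


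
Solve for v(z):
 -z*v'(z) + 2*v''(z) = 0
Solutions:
 v(z) = C1 + C2*erfi(z/2)


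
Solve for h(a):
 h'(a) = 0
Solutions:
 h(a) = C1


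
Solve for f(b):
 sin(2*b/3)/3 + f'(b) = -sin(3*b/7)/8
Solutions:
 f(b) = C1 + 7*cos(3*b/7)/24 + cos(2*b/3)/2


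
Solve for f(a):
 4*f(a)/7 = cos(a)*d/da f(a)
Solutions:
 f(a) = C1*(sin(a) + 1)^(2/7)/(sin(a) - 1)^(2/7)


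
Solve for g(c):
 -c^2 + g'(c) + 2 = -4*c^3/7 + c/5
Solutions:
 g(c) = C1 - c^4/7 + c^3/3 + c^2/10 - 2*c


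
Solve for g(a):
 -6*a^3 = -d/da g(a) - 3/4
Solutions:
 g(a) = C1 + 3*a^4/2 - 3*a/4


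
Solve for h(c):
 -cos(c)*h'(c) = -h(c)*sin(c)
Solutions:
 h(c) = C1/cos(c)


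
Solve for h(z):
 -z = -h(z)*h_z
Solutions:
 h(z) = -sqrt(C1 + z^2)
 h(z) = sqrt(C1 + z^2)


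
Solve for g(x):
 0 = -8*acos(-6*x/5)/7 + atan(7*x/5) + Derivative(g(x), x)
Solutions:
 g(x) = C1 + 8*x*acos(-6*x/5)/7 - x*atan(7*x/5) + 4*sqrt(25 - 36*x^2)/21 + 5*log(49*x^2 + 25)/14


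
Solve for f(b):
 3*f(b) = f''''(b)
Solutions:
 f(b) = C1*exp(-3^(1/4)*b) + C2*exp(3^(1/4)*b) + C3*sin(3^(1/4)*b) + C4*cos(3^(1/4)*b)


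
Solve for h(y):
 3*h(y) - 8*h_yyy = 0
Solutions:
 h(y) = C3*exp(3^(1/3)*y/2) + (C1*sin(3^(5/6)*y/4) + C2*cos(3^(5/6)*y/4))*exp(-3^(1/3)*y/4)


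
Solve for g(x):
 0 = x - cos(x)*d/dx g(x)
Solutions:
 g(x) = C1 + Integral(x/cos(x), x)


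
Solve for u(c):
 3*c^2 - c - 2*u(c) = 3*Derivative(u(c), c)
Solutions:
 u(c) = C1*exp(-2*c/3) + 3*c^2/2 - 5*c + 15/2


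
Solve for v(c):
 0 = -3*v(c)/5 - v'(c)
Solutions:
 v(c) = C1*exp(-3*c/5)


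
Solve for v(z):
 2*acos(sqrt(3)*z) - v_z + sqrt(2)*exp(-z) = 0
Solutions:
 v(z) = C1 + 2*z*acos(sqrt(3)*z) - 2*sqrt(3)*sqrt(1 - 3*z^2)/3 - sqrt(2)*exp(-z)


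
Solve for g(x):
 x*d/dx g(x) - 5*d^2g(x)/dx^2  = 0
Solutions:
 g(x) = C1 + C2*erfi(sqrt(10)*x/10)


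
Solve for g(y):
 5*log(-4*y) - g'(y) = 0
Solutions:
 g(y) = C1 + 5*y*log(-y) + 5*y*(-1 + 2*log(2))


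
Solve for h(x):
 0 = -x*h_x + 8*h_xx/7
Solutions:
 h(x) = C1 + C2*erfi(sqrt(7)*x/4)


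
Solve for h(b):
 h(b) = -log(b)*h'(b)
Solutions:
 h(b) = C1*exp(-li(b))


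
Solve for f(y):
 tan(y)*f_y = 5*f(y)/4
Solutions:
 f(y) = C1*sin(y)^(5/4)


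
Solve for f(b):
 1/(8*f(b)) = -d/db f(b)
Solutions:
 f(b) = -sqrt(C1 - b)/2
 f(b) = sqrt(C1 - b)/2


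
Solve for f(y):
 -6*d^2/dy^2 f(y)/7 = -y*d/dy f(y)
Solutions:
 f(y) = C1 + C2*erfi(sqrt(21)*y/6)


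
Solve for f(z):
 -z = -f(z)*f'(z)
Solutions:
 f(z) = -sqrt(C1 + z^2)
 f(z) = sqrt(C1 + z^2)


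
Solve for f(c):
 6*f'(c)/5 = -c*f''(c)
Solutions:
 f(c) = C1 + C2/c^(1/5)


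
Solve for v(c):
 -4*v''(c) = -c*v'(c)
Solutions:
 v(c) = C1 + C2*erfi(sqrt(2)*c/4)


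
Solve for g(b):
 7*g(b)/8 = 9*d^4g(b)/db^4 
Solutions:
 g(b) = C1*exp(-14^(1/4)*sqrt(3)*b/6) + C2*exp(14^(1/4)*sqrt(3)*b/6) + C3*sin(14^(1/4)*sqrt(3)*b/6) + C4*cos(14^(1/4)*sqrt(3)*b/6)


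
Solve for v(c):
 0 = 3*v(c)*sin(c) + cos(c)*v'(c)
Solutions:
 v(c) = C1*cos(c)^3


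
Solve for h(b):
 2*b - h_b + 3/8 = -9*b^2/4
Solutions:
 h(b) = C1 + 3*b^3/4 + b^2 + 3*b/8


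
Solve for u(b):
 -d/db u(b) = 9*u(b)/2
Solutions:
 u(b) = C1*exp(-9*b/2)


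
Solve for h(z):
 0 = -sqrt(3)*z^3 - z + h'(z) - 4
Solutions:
 h(z) = C1 + sqrt(3)*z^4/4 + z^2/2 + 4*z


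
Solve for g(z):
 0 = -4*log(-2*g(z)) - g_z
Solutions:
 Integral(1/(log(-_y) + log(2)), (_y, g(z)))/4 = C1 - z


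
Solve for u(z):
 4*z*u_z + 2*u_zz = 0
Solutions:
 u(z) = C1 + C2*erf(z)


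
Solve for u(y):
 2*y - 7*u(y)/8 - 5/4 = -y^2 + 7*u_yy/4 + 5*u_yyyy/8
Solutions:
 u(y) = C1*sin(sqrt(5)*y*sqrt(7 - sqrt(14))/5) + C2*sin(sqrt(5)*y*sqrt(sqrt(14) + 7)/5) + C3*cos(sqrt(5)*y*sqrt(7 - sqrt(14))/5) + C4*cos(sqrt(5)*y*sqrt(sqrt(14) + 7)/5) + 8*y^2/7 + 16*y/7 - 6


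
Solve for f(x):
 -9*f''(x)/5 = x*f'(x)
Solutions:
 f(x) = C1 + C2*erf(sqrt(10)*x/6)


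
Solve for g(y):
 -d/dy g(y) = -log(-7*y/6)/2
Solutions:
 g(y) = C1 + y*log(-y)/2 + y*(-log(6) - 1 + log(7))/2


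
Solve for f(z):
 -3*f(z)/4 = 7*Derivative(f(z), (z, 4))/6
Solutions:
 f(z) = (C1*sin(2^(1/4)*sqrt(3)*7^(3/4)*z/14) + C2*cos(2^(1/4)*sqrt(3)*7^(3/4)*z/14))*exp(-2^(1/4)*sqrt(3)*7^(3/4)*z/14) + (C3*sin(2^(1/4)*sqrt(3)*7^(3/4)*z/14) + C4*cos(2^(1/4)*sqrt(3)*7^(3/4)*z/14))*exp(2^(1/4)*sqrt(3)*7^(3/4)*z/14)


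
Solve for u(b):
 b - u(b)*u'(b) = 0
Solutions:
 u(b) = -sqrt(C1 + b^2)
 u(b) = sqrt(C1 + b^2)


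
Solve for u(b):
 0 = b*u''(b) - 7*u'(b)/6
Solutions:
 u(b) = C1 + C2*b^(13/6)


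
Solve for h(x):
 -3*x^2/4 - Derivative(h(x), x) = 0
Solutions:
 h(x) = C1 - x^3/4


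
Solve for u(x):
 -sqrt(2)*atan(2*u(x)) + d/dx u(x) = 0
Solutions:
 Integral(1/atan(2*_y), (_y, u(x))) = C1 + sqrt(2)*x


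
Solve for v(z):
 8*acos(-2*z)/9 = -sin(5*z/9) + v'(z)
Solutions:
 v(z) = C1 + 8*z*acos(-2*z)/9 + 4*sqrt(1 - 4*z^2)/9 - 9*cos(5*z/9)/5


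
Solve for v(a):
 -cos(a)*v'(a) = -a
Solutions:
 v(a) = C1 + Integral(a/cos(a), a)


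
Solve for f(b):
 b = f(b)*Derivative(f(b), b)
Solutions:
 f(b) = -sqrt(C1 + b^2)
 f(b) = sqrt(C1 + b^2)


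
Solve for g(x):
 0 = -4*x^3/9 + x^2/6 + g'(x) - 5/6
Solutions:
 g(x) = C1 + x^4/9 - x^3/18 + 5*x/6


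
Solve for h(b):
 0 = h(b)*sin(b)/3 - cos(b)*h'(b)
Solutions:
 h(b) = C1/cos(b)^(1/3)


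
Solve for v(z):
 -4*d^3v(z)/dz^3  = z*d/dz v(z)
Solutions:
 v(z) = C1 + Integral(C2*airyai(-2^(1/3)*z/2) + C3*airybi(-2^(1/3)*z/2), z)


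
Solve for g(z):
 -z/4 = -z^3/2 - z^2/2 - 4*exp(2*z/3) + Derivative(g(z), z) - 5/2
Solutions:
 g(z) = C1 + z^4/8 + z^3/6 - z^2/8 + 5*z/2 + 6*exp(2*z/3)


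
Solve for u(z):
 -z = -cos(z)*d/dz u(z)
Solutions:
 u(z) = C1 + Integral(z/cos(z), z)


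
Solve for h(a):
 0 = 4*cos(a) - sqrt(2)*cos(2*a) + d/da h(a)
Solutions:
 h(a) = C1 - 4*sin(a) + sqrt(2)*sin(2*a)/2


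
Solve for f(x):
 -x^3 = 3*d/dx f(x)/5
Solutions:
 f(x) = C1 - 5*x^4/12


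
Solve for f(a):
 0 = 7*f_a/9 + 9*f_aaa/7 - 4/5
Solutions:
 f(a) = C1 + C2*sin(7*a/9) + C3*cos(7*a/9) + 36*a/35


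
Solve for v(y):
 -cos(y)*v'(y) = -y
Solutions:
 v(y) = C1 + Integral(y/cos(y), y)


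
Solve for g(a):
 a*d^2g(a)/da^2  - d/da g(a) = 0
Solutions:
 g(a) = C1 + C2*a^2


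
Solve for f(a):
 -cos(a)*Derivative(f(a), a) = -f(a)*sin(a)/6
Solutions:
 f(a) = C1/cos(a)^(1/6)


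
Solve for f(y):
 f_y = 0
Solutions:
 f(y) = C1


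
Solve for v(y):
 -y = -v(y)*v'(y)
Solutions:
 v(y) = -sqrt(C1 + y^2)
 v(y) = sqrt(C1 + y^2)


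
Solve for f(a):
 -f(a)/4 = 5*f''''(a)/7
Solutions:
 f(a) = (C1*sin(5^(3/4)*7^(1/4)*a/10) + C2*cos(5^(3/4)*7^(1/4)*a/10))*exp(-5^(3/4)*7^(1/4)*a/10) + (C3*sin(5^(3/4)*7^(1/4)*a/10) + C4*cos(5^(3/4)*7^(1/4)*a/10))*exp(5^(3/4)*7^(1/4)*a/10)


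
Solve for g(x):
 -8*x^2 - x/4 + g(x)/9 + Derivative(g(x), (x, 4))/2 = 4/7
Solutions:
 g(x) = 72*x^2 + 9*x/4 + (C1*sin(2^(3/4)*sqrt(3)*x/6) + C2*cos(2^(3/4)*sqrt(3)*x/6))*exp(-2^(3/4)*sqrt(3)*x/6) + (C3*sin(2^(3/4)*sqrt(3)*x/6) + C4*cos(2^(3/4)*sqrt(3)*x/6))*exp(2^(3/4)*sqrt(3)*x/6) + 36/7


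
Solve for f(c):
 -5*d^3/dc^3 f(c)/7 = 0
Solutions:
 f(c) = C1 + C2*c + C3*c^2


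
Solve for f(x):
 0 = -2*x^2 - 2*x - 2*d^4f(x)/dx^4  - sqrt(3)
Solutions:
 f(x) = C1 + C2*x + C3*x^2 + C4*x^3 - x^6/360 - x^5/120 - sqrt(3)*x^4/48


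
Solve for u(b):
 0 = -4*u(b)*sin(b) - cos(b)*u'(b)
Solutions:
 u(b) = C1*cos(b)^4


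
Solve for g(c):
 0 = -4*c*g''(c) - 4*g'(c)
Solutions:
 g(c) = C1 + C2*log(c)


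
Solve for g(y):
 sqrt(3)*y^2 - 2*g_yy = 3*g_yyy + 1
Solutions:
 g(y) = C1 + C2*y + C3*exp(-2*y/3) + sqrt(3)*y^4/24 - sqrt(3)*y^3/4 + y^2*(-2 + 9*sqrt(3))/8


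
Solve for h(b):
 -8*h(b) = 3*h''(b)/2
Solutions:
 h(b) = C1*sin(4*sqrt(3)*b/3) + C2*cos(4*sqrt(3)*b/3)


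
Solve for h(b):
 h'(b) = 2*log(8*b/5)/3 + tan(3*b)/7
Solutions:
 h(b) = C1 + 2*b*log(b)/3 - 2*b*log(5)/3 - 2*b/3 + 2*b*log(2) - log(cos(3*b))/21


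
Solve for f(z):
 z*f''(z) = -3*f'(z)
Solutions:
 f(z) = C1 + C2/z^2
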